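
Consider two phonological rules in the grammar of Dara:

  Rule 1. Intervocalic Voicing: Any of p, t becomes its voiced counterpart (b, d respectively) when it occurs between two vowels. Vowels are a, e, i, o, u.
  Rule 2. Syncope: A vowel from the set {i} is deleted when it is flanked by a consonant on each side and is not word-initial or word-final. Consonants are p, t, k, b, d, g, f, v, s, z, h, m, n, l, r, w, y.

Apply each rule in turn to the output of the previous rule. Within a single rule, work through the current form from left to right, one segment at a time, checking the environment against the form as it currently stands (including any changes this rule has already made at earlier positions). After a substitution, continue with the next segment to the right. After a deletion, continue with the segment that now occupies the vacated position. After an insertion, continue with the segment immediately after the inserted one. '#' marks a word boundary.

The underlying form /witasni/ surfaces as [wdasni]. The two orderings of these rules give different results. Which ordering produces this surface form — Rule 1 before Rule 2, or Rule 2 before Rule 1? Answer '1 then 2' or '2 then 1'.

Order 1 then 2:
  1 Intervocalic Voicing: [witasni] → [widasni]
  2 Syncope: [widasni] → [wdasni]
  result: [wdasni]
Order 2 then 1:
  2 Syncope: [witasni] → [wtasni]
  1 Intervocalic Voicing: no change — [wtasni]
  result: [wtasni]

1 then 2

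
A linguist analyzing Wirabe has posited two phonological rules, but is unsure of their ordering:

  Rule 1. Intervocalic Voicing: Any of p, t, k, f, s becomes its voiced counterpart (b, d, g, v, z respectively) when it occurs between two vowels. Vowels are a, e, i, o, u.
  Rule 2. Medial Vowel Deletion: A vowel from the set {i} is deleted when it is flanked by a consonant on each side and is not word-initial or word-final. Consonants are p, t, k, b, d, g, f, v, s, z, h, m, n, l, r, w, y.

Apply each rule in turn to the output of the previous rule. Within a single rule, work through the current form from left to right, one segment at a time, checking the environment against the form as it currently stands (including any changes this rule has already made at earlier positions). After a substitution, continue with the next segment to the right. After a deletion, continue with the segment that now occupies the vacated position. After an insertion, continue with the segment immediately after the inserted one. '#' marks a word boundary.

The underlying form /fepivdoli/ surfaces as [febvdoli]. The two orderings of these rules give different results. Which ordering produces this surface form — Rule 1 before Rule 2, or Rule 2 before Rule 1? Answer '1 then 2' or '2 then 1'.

1 then 2

Order 1 then 2:
  1 Intervocalic Voicing: [fepivdoli] → [febivdoli]
  2 Medial Vowel Deletion: [febivdoli] → [febvdoli]
  result: [febvdoli]
Order 2 then 1:
  2 Medial Vowel Deletion: [fepivdoli] → [fepvdoli]
  1 Intervocalic Voicing: no change — [fepvdoli]
  result: [fepvdoli]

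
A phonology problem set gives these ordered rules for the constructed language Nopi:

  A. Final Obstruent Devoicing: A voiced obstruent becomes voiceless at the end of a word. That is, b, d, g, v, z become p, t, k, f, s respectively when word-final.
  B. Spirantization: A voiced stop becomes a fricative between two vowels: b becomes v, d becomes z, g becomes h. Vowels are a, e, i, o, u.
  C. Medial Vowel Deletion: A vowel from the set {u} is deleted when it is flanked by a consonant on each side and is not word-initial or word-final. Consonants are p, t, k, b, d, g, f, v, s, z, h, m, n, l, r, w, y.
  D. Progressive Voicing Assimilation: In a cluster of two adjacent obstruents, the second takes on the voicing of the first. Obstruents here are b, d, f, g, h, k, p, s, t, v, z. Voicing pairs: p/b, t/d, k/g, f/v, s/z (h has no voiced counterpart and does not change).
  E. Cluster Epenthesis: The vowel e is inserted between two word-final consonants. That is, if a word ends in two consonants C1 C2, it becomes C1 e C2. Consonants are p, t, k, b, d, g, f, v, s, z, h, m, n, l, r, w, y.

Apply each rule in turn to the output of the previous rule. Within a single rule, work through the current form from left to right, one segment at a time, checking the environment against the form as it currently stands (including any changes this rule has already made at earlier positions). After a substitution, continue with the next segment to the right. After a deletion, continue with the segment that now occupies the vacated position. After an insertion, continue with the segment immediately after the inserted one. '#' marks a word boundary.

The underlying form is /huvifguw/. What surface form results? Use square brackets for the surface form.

A Final Obstruent Devoicing: no change — [huvifguw]
B Spirantization: no change — [huvifguw]
C Medial Vowel Deletion: [huvifguw] → [hvifgw]
D Progressive Voicing Assimilation: [hvifgw] → [hfifkw]
E Cluster Epenthesis: [hfifkw] → [hfifkew]

[hfifkew]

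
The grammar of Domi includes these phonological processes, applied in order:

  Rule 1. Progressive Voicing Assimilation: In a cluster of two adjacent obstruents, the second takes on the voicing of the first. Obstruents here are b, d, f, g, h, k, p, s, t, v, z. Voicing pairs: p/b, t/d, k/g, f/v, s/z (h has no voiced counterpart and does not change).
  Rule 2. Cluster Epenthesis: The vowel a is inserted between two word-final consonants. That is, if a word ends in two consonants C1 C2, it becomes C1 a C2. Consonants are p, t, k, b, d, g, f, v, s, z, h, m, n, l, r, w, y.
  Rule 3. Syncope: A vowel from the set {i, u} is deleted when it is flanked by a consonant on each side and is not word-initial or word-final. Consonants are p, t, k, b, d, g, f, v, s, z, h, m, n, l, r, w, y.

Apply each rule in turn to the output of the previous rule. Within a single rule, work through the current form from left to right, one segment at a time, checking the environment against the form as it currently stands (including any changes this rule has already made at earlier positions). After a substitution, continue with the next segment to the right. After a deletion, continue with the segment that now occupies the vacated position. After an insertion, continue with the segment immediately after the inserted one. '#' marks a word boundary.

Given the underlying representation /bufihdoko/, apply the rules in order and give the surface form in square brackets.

[bfhtoko]

Rule 1 Progressive Voicing Assimilation: [bufihdoko] → [bufihtoko]
Rule 2 Cluster Epenthesis: no change — [bufihtoko]
Rule 3 Syncope: [bufihtoko] → [bfhtoko]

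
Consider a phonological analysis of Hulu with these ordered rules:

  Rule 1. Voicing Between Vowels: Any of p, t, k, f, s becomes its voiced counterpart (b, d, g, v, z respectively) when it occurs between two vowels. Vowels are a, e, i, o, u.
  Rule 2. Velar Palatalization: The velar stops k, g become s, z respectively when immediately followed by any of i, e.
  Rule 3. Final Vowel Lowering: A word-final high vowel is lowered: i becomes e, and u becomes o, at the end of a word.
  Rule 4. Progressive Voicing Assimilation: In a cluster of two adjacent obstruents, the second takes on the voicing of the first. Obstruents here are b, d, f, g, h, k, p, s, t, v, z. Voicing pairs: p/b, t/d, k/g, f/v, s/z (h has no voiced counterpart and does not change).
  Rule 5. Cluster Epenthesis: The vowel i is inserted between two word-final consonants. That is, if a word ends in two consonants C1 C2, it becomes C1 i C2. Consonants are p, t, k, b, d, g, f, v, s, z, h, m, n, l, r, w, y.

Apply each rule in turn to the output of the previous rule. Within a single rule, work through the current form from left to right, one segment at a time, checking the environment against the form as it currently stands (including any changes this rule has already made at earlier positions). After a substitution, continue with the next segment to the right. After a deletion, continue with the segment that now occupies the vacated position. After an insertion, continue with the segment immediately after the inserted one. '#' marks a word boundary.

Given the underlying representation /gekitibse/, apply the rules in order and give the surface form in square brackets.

[zezidibze]

Rule 1 Voicing Between Vowels: [gekitibse] → [gegidibse]
Rule 2 Velar Palatalization: [gegidibse] → [zezidibse]
Rule 3 Final Vowel Lowering: no change — [zezidibse]
Rule 4 Progressive Voicing Assimilation: [zezidibse] → [zezidibze]
Rule 5 Cluster Epenthesis: no change — [zezidibze]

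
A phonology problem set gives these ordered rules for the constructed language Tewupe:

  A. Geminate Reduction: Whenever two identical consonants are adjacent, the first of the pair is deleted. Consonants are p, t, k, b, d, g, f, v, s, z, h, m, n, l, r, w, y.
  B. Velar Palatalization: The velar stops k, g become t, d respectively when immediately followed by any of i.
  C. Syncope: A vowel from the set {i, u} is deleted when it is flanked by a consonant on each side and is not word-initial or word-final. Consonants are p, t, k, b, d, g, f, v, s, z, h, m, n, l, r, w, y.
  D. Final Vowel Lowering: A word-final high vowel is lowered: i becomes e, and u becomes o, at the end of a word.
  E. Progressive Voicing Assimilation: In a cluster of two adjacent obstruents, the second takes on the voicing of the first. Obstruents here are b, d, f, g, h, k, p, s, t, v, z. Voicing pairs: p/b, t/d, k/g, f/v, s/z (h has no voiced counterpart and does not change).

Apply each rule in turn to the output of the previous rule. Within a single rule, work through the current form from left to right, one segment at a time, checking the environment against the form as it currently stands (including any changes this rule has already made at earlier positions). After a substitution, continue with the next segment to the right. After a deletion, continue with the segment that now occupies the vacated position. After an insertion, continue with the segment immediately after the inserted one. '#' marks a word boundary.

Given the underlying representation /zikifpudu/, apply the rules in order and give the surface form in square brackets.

A Geminate Reduction: no change — [zikifpudu]
B Velar Palatalization: [zikifpudu] → [zitifpudu]
C Syncope: [zitifpudu] → [ztfpdu]
D Final Vowel Lowering: [ztfpdu] → [ztfpdo]
E Progressive Voicing Assimilation: [ztfpdo] → [zdvbdo]

[zdvbdo]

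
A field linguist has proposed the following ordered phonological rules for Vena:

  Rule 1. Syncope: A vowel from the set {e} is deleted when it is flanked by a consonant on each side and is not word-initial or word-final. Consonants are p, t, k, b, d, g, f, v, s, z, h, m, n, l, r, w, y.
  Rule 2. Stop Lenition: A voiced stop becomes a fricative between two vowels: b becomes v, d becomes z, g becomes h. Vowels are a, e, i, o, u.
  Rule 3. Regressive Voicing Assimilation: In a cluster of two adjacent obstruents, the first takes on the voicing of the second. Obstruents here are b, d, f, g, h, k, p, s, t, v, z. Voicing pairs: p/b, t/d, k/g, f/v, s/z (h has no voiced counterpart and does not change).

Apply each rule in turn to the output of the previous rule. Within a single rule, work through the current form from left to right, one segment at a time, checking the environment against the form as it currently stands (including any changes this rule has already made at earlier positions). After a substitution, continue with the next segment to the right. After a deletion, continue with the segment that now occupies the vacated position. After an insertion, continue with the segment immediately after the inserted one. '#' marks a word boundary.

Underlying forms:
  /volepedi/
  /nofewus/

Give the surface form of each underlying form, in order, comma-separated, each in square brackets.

/volepedi/:
  Rule 1 Syncope: [volepedi] → [volpdi]
  Rule 2 Stop Lenition: no change — [volpdi]
  Rule 3 Regressive Voicing Assimilation: [volpdi] → [volbdi]
/nofewus/:
  Rule 1 Syncope: [nofewus] → [nofwus]
  Rule 2 Stop Lenition: no change — [nofwus]
  Rule 3 Regressive Voicing Assimilation: no change — [nofwus]

[volbdi], [nofwus]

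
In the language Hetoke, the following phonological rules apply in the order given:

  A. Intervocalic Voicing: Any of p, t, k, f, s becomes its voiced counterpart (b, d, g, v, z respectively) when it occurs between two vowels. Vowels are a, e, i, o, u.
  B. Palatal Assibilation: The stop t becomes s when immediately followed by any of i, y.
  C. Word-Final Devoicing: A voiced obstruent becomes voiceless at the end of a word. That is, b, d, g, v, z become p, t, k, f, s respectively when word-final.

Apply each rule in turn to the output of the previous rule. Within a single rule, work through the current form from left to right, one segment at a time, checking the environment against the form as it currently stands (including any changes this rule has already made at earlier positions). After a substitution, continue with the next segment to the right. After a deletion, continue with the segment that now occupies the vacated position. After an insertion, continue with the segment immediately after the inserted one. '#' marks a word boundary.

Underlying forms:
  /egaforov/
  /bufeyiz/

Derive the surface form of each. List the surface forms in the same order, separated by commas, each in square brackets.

/egaforov/:
  A Intervocalic Voicing: [egaforov] → [egavorov]
  B Palatal Assibilation: no change — [egavorov]
  C Word-Final Devoicing: [egavorov] → [egavorof]
/bufeyiz/:
  A Intervocalic Voicing: [bufeyiz] → [buveyiz]
  B Palatal Assibilation: no change — [buveyiz]
  C Word-Final Devoicing: [buveyiz] → [buveyis]

[egavorof], [buveyis]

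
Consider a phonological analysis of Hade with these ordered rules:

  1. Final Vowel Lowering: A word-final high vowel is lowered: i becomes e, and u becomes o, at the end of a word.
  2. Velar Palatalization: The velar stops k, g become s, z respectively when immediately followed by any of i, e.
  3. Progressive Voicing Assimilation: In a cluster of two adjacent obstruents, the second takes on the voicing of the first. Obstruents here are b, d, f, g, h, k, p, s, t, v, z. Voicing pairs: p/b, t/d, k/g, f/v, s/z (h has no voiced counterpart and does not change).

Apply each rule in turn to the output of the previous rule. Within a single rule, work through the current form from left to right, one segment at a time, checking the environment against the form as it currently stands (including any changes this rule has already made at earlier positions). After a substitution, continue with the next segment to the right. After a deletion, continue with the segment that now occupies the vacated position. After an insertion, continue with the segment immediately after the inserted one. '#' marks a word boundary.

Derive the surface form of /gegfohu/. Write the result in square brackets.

[zegvoho]

1 Final Vowel Lowering: [gegfohu] → [gegfoho]
2 Velar Palatalization: [gegfoho] → [zegfoho]
3 Progressive Voicing Assimilation: [zegfoho] → [zegvoho]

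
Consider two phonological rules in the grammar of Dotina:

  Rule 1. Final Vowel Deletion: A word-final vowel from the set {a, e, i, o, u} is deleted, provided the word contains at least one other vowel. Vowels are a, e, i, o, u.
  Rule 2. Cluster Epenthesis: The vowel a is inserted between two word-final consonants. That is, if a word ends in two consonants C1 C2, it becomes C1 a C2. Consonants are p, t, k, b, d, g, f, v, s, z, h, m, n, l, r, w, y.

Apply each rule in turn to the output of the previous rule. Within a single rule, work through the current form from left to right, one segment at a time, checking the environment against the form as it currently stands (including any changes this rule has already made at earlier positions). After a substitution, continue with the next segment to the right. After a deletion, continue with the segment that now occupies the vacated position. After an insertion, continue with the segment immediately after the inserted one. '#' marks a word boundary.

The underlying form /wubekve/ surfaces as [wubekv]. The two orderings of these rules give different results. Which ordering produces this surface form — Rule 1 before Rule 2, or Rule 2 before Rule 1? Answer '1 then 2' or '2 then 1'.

2 then 1

Order 1 then 2:
  1 Final Vowel Deletion: [wubekve] → [wubekv]
  2 Cluster Epenthesis: [wubekv] → [wubekav]
  result: [wubekav]
Order 2 then 1:
  2 Cluster Epenthesis: no change — [wubekve]
  1 Final Vowel Deletion: [wubekve] → [wubekv]
  result: [wubekv]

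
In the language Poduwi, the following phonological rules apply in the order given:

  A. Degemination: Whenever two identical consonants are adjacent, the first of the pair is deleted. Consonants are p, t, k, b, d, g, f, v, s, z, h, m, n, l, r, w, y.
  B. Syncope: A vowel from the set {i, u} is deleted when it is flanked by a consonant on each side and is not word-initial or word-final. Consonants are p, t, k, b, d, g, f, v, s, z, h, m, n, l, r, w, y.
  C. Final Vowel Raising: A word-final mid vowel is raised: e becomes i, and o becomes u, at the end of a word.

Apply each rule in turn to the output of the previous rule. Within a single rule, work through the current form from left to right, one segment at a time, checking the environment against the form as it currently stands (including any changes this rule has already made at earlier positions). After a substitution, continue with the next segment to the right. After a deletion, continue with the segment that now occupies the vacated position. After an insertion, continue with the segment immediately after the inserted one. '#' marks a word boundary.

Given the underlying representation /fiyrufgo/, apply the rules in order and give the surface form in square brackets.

A Degemination: no change — [fiyrufgo]
B Syncope: [fiyrufgo] → [fyrfgo]
C Final Vowel Raising: [fyrfgo] → [fyrfgu]

[fyrfgu]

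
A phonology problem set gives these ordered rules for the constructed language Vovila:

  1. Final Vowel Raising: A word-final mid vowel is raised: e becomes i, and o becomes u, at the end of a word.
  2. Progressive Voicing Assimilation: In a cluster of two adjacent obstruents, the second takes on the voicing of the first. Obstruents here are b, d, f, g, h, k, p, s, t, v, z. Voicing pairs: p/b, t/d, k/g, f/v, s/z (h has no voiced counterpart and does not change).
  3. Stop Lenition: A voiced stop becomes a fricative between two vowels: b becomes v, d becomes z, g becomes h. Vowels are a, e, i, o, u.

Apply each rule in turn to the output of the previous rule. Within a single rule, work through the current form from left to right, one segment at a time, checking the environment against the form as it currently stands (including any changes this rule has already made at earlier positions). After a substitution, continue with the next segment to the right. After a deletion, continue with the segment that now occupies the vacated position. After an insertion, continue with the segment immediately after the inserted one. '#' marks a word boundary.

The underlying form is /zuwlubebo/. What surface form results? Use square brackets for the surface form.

1 Final Vowel Raising: [zuwlubebo] → [zuwlubebu]
2 Progressive Voicing Assimilation: no change — [zuwlubebu]
3 Stop Lenition: [zuwlubebu] → [zuwluvevu]

[zuwluvevu]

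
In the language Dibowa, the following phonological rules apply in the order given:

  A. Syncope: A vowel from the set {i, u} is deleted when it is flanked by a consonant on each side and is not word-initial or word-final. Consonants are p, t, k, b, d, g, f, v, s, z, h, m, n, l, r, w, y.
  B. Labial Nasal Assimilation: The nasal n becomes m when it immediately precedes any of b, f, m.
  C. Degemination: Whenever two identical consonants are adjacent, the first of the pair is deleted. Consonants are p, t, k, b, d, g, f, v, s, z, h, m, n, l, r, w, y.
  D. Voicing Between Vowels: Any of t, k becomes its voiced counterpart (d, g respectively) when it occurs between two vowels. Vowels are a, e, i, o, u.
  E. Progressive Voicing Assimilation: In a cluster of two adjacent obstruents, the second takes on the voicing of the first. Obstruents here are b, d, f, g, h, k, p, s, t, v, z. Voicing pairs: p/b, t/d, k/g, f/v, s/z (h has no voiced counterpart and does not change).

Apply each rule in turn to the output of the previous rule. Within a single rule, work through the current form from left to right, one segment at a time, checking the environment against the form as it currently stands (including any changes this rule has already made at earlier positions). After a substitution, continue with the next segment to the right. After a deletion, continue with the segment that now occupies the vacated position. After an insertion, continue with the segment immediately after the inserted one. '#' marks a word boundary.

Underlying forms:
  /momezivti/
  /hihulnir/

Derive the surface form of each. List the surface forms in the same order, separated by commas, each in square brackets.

/momezivti/:
  A Syncope: [momezivti] → [momezvti]
  B Labial Nasal Assimilation: no change — [momezvti]
  C Degemination: no change — [momezvti]
  D Voicing Between Vowels: no change — [momezvti]
  E Progressive Voicing Assimilation: [momezvti] → [momezvdi]
/hihulnir/:
  A Syncope: [hihulnir] → [hhlnr]
  B Labial Nasal Assimilation: no change — [hhlnr]
  C Degemination: [hhlnr] → [hlnr]
  D Voicing Between Vowels: no change — [hlnr]
  E Progressive Voicing Assimilation: no change — [hlnr]

[momezvdi], [hlnr]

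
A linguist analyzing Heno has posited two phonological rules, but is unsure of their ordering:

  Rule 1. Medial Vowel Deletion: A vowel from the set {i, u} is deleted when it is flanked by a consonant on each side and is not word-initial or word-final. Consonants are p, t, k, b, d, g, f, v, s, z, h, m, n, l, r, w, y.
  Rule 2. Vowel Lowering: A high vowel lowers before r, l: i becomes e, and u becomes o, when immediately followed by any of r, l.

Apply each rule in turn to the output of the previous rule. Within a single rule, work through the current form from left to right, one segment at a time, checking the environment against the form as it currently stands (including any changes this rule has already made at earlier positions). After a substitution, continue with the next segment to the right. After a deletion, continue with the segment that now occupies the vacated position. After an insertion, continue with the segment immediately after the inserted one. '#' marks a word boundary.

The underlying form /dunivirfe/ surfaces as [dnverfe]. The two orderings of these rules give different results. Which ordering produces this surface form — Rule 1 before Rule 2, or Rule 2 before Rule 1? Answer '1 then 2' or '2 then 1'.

2 then 1

Order 1 then 2:
  1 Medial Vowel Deletion: [dunivirfe] → [dnvrfe]
  2 Vowel Lowering: no change — [dnvrfe]
  result: [dnvrfe]
Order 2 then 1:
  2 Vowel Lowering: [dunivirfe] → [duniverfe]
  1 Medial Vowel Deletion: [duniverfe] → [dnverfe]
  result: [dnverfe]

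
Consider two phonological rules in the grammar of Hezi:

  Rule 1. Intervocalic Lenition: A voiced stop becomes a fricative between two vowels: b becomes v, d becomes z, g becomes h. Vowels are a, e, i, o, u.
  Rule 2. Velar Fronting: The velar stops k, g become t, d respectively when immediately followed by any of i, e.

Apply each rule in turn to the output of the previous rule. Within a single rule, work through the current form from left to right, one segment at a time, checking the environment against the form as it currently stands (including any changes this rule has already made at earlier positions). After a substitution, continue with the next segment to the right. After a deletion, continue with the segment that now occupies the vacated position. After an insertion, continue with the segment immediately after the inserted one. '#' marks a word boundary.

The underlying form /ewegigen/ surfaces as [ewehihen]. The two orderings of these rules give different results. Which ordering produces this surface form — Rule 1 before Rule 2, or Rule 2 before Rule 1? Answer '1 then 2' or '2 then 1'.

1 then 2

Order 1 then 2:
  1 Intervocalic Lenition: [ewegigen] → [ewehihen]
  2 Velar Fronting: no change — [ewehihen]
  result: [ewehihen]
Order 2 then 1:
  2 Velar Fronting: [ewegigen] → [ewediden]
  1 Intervocalic Lenition: [ewediden] → [ewezizen]
  result: [ewezizen]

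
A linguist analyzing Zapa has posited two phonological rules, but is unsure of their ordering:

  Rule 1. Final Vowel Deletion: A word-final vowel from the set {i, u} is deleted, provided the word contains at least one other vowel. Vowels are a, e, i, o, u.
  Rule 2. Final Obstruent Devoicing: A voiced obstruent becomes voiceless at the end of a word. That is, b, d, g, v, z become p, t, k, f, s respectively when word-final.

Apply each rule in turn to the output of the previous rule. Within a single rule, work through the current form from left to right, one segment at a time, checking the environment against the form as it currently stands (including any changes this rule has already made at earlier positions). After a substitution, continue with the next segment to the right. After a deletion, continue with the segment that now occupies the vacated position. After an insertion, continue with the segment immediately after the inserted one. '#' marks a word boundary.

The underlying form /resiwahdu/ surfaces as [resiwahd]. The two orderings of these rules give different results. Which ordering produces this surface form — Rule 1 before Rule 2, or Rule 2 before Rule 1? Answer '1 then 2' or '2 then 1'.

Order 1 then 2:
  1 Final Vowel Deletion: [resiwahdu] → [resiwahd]
  2 Final Obstruent Devoicing: [resiwahd] → [resiwaht]
  result: [resiwaht]
Order 2 then 1:
  2 Final Obstruent Devoicing: no change — [resiwahdu]
  1 Final Vowel Deletion: [resiwahdu] → [resiwahd]
  result: [resiwahd]

2 then 1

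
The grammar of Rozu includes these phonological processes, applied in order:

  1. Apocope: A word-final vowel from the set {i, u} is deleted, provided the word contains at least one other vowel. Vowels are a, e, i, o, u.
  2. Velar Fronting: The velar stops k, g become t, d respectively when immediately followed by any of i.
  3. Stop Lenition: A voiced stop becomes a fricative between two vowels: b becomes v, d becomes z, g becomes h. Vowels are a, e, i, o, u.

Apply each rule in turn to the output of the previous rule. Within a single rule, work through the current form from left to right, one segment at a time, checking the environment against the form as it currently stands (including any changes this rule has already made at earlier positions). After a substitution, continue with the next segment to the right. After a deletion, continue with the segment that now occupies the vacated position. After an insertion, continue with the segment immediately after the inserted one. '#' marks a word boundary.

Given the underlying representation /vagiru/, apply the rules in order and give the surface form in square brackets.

[vazir]

1 Apocope: [vagiru] → [vagir]
2 Velar Fronting: [vagir] → [vadir]
3 Stop Lenition: [vadir] → [vazir]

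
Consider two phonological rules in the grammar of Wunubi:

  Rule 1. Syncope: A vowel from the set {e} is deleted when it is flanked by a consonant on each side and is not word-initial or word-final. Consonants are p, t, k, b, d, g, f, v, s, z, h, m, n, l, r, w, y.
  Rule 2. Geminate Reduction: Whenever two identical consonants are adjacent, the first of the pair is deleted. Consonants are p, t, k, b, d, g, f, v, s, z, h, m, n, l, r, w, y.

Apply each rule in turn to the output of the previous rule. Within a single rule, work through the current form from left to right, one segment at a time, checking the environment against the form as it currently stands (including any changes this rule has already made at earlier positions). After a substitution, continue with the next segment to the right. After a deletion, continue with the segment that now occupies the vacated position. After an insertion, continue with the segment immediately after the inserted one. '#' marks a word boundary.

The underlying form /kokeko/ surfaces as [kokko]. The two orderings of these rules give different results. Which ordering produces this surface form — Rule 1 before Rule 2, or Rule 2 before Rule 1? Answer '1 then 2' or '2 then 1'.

2 then 1

Order 1 then 2:
  1 Syncope: [kokeko] → [kokko]
  2 Geminate Reduction: [kokko] → [koko]
  result: [koko]
Order 2 then 1:
  2 Geminate Reduction: no change — [kokeko]
  1 Syncope: [kokeko] → [kokko]
  result: [kokko]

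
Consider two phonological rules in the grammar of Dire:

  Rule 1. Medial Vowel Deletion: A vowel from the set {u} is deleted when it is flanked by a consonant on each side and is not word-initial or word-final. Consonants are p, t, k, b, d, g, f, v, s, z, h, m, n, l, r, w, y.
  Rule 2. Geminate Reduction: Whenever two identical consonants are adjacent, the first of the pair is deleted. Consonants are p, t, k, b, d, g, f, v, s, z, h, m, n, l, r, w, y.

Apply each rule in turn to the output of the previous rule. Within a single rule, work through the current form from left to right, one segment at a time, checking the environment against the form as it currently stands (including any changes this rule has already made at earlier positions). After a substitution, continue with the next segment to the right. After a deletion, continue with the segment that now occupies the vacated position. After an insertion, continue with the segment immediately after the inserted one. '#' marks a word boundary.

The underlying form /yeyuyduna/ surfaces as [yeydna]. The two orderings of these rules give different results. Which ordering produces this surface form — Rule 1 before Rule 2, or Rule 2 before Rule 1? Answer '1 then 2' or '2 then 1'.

1 then 2

Order 1 then 2:
  1 Medial Vowel Deletion: [yeyuyduna] → [yeyydna]
  2 Geminate Reduction: [yeyydna] → [yeydna]
  result: [yeydna]
Order 2 then 1:
  2 Geminate Reduction: no change — [yeyuyduna]
  1 Medial Vowel Deletion: [yeyuyduna] → [yeyydna]
  result: [yeyydna]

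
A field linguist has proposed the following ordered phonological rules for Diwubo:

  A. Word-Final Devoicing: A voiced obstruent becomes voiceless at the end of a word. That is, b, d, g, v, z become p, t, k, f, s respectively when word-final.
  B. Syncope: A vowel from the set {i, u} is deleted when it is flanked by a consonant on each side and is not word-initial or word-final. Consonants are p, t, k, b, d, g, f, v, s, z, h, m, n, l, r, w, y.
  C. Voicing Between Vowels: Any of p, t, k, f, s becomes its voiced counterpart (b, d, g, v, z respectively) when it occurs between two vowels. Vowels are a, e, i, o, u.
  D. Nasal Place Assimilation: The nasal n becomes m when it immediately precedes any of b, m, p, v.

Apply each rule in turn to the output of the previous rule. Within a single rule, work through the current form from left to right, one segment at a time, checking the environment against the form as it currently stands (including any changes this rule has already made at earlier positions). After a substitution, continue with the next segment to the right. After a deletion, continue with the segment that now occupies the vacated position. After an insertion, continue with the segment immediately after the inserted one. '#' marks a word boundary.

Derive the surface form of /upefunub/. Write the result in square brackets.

[ubefmp]

A Word-Final Devoicing: [upefunub] → [upefunup]
B Syncope: [upefunup] → [upefnp]
C Voicing Between Vowels: [upefnp] → [ubefnp]
D Nasal Place Assimilation: [ubefnp] → [ubefmp]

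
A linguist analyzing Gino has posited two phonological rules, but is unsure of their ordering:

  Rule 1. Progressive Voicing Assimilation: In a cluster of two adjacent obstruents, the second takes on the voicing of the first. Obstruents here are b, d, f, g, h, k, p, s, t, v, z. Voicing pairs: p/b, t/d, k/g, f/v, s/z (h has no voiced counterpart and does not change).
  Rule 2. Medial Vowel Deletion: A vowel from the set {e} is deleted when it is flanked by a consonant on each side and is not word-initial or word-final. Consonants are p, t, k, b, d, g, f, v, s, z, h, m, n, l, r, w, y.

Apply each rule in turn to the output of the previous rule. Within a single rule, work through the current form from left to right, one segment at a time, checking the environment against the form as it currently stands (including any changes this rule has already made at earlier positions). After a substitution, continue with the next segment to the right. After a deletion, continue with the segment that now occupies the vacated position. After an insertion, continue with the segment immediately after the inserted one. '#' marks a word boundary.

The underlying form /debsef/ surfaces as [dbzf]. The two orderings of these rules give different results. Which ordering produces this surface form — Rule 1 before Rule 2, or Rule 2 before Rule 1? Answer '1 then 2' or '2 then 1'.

Order 1 then 2:
  1 Progressive Voicing Assimilation: [debsef] → [debzef]
  2 Medial Vowel Deletion: [debzef] → [dbzf]
  result: [dbzf]
Order 2 then 1:
  2 Medial Vowel Deletion: [debsef] → [dbsf]
  1 Progressive Voicing Assimilation: [dbsf] → [dbzv]
  result: [dbzv]

1 then 2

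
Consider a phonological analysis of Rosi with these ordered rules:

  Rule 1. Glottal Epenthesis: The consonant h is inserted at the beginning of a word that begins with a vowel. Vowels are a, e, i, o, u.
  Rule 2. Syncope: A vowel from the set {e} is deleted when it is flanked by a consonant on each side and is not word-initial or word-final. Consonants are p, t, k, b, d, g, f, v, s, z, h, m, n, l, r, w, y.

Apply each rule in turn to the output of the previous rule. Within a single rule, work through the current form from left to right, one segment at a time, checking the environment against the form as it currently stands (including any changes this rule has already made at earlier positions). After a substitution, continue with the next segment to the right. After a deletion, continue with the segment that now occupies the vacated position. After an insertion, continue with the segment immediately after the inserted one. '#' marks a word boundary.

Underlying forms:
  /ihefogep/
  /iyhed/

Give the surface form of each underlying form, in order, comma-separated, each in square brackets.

/ihefogep/:
  Rule 1 Glottal Epenthesis: [ihefogep] → [hihefogep]
  Rule 2 Syncope: [hihefogep] → [hihfogp]
/iyhed/:
  Rule 1 Glottal Epenthesis: [iyhed] → [hiyhed]
  Rule 2 Syncope: [hiyhed] → [hiyhd]

[hihfogp], [hiyhd]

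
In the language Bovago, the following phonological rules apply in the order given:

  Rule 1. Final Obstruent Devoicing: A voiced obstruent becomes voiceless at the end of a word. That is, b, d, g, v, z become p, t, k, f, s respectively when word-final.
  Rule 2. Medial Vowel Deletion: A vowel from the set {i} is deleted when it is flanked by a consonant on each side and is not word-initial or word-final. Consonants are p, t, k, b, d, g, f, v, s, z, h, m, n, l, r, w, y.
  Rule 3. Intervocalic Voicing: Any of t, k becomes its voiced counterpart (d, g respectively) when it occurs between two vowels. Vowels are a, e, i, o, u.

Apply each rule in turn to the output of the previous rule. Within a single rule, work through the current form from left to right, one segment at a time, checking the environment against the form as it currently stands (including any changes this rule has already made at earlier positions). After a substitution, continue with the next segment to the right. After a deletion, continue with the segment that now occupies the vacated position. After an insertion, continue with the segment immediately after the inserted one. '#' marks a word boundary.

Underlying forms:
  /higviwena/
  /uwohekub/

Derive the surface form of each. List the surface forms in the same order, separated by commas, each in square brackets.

[hgvwena], [uwohegup]

/higviwena/:
  Rule 1 Final Obstruent Devoicing: no change — [higviwena]
  Rule 2 Medial Vowel Deletion: [higviwena] → [hgvwena]
  Rule 3 Intervocalic Voicing: no change — [hgvwena]
/uwohekub/:
  Rule 1 Final Obstruent Devoicing: [uwohekub] → [uwohekup]
  Rule 2 Medial Vowel Deletion: no change — [uwohekup]
  Rule 3 Intervocalic Voicing: [uwohekup] → [uwohegup]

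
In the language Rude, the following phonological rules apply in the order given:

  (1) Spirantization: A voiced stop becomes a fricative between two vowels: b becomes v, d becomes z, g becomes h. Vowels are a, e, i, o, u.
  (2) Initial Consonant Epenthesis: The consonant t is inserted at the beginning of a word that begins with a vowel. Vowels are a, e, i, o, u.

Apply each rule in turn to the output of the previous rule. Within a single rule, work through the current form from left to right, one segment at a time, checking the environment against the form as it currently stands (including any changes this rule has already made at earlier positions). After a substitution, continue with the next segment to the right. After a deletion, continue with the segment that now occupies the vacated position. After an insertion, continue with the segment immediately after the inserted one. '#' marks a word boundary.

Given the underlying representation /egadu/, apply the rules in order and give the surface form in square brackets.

[tehazu]

(1) Spirantization: [egadu] → [ehazu]
(2) Initial Consonant Epenthesis: [ehazu] → [tehazu]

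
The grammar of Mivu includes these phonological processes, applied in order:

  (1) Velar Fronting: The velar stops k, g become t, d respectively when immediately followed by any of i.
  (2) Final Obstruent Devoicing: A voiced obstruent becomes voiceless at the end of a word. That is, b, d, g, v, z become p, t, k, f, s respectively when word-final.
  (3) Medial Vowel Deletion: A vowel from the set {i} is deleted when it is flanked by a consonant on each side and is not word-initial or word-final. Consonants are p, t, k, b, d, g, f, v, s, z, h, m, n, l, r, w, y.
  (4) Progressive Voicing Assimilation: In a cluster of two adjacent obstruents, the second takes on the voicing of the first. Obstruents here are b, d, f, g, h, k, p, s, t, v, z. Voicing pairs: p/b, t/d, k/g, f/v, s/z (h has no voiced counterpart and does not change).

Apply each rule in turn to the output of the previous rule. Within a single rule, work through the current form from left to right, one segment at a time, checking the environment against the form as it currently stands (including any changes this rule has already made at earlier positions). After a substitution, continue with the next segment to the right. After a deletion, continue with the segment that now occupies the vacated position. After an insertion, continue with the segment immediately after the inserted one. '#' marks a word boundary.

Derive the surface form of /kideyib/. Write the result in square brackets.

[tteyp]

(1) Velar Fronting: [kideyib] → [tideyib]
(2) Final Obstruent Devoicing: [tideyib] → [tideyip]
(3) Medial Vowel Deletion: [tideyip] → [tdeyp]
(4) Progressive Voicing Assimilation: [tdeyp] → [tteyp]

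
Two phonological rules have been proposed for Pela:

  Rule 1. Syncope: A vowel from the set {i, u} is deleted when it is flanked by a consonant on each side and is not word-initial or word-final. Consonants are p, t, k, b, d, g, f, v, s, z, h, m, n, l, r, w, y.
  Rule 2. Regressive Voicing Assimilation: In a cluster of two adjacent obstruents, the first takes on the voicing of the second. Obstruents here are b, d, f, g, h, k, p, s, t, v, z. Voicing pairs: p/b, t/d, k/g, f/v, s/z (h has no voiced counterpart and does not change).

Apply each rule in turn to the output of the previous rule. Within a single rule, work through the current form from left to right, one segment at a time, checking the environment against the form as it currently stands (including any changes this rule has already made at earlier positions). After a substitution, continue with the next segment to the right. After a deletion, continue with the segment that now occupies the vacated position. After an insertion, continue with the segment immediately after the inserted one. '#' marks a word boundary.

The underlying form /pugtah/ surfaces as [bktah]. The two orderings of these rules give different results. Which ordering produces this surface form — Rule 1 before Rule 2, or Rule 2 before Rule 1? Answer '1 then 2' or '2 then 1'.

Order 1 then 2:
  1 Syncope: [pugtah] → [pgtah]
  2 Regressive Voicing Assimilation: [pgtah] → [bktah]
  result: [bktah]
Order 2 then 1:
  2 Regressive Voicing Assimilation: [pugtah] → [puktah]
  1 Syncope: [puktah] → [pktah]
  result: [pktah]

1 then 2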